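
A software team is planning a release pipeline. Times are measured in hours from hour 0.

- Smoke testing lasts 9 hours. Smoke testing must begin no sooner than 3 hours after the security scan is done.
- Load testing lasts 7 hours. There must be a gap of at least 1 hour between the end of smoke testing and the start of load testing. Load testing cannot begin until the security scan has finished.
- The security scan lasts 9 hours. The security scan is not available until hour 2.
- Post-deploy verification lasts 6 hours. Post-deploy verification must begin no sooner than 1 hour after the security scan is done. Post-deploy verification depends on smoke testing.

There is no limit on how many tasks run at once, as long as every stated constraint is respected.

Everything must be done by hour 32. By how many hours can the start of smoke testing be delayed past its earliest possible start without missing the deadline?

The security scan cannot begin until its own release at hour 2. It runs from hour 2 to 2 + 9 = hour 11.
Smoke testing cannot begin until the security scan (finishes hour 11, plus 3-hour gap → hour 14). It runs from hour 14 to 14 + 9 = hour 23.

Working backward from the deadline:
Load testing has no dependents, so it just needs to finish by hour 32. Starting by 32 − 7 = hour 25 achieves that.
Post-deploy verification must finish by hour 32; it takes 6 hours, so it must start by 32 − 6 = hour 26.
Smoke testing feeds load testing (must start by hour 25, minus 1-hour gap → hour 24); post-deploy verification (must start by hour 26). Taking the minimum, smoke testing must finish by hour 24 and start by 24 − 9 = hour 15.
So smoke testing can start as early as hour 14 and as late as hour 15, giving 15 − 14 = 1 hour of slack.

1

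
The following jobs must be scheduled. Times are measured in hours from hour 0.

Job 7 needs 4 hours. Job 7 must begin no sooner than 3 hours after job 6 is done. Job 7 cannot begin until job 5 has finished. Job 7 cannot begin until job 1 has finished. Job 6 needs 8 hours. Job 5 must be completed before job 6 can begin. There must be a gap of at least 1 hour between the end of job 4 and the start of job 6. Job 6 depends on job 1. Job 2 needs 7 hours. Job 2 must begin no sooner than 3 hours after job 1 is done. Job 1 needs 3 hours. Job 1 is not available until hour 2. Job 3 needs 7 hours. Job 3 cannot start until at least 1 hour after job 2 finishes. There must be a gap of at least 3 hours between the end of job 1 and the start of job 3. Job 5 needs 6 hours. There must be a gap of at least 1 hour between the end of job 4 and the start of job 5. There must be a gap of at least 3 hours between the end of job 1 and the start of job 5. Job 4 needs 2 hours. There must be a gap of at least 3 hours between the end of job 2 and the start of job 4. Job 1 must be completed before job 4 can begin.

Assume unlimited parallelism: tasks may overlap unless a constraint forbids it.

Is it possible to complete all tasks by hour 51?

Yes

After its own release at hour 2, job 1 can start at hour 2 and finishes at hour 5.
After job 1 (finishes hour 5, plus 3-hour gap → hour 8), job 2 can start at hour 8 and finishes at hour 15.
For job 4: job 2 (finishes hour 15, plus 3-hour gap → hour 18); job 1 (finishes hour 5). Taking the maximum gives a start of hour 18, and it finishes at 18 + 2 = hour 20.
Job 5 needs all of job 4 (finishes hour 20, plus 1-hour gap → hour 21); job 1 (finishes hour 5, plus 3-hour gap → hour 8). That puts its earliest start at hour 21; it finishes at 21 + 6 = hour 27.
Job 6 has to wait for job 5 (finishes hour 27); job 4 (finishes hour 20, plus 1-hour gap → hour 21); job 1 (finishes hour 5). The latest of these is hour 27, so job 6 runs hour 27 to 27 + 8 = hour 35.
For job 7: job 6 (finishes hour 35, plus 3-hour gap → hour 38); job 5 (finishes hour 27); job 1 (finishes hour 5). Taking the maximum gives a start of hour 38, and it finishes at 38 + 4 = hour 42.
Job 3 cannot start until job 2 (finishes hour 15, plus 1-hour gap → hour 16); job 1 (finishes hour 5, plus 3-hour gap → hour 8). The controlling bound is hour 16, so job 3 finishes at 16 + 7 = hour 23.
Every task is finished by hour 42, which is no later than the deadline of 51, so the schedule is feasible.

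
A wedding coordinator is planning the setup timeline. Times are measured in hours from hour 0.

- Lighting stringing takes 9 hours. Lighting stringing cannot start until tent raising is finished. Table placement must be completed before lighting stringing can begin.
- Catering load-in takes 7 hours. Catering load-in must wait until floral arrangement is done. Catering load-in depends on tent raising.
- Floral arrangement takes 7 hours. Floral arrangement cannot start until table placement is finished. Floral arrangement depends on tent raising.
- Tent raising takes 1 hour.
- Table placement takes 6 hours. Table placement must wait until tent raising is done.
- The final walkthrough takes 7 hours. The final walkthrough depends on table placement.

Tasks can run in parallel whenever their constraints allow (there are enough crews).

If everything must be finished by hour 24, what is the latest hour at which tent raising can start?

Catering load-in must finish by hour 24; it takes 7 hours, so it must start by 24 − 7 = hour 17.
Since catering load-in (must start by hour 17) depends on it, floral arrangement must finish by hour 17. Backing off its 7-hour duration gives a latest start of hour 10.
Lighting stringing has no dependents, so it just needs to finish by hour 24. Starting by 24 − 9 = hour 15 achieves that.
The final walkthrough must finish by hour 24; it takes 7 hours, so it must start by 24 − 7 = hour 17.
Table placement must finish in time for floral arrangement (must start by hour 10); lighting stringing (must start by hour 15); the final walkthrough (must start by hour 17). The tightest is hour 10, so table placement must start by 10 − 6 = hour 4.
Tent raising has several dependents: table placement (must start by hour 4); floral arrangement (must start by hour 10); lighting stringing (must start by hour 15); catering load-in (must start by hour 17). The earliest of those limits is hour 4, so tent raising must start by 4 − 1 = hour 3.

3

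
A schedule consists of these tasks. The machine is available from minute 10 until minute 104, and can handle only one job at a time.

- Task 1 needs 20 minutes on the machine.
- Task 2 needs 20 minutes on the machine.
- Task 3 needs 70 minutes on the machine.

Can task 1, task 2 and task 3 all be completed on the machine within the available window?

No

The machine window is 104 − 10 = 94 minutes.
Running back to back, the jobs need 20 + 20 + 70 = 110 minutes on the machine.
Since 110 > 94, they cannot all fit.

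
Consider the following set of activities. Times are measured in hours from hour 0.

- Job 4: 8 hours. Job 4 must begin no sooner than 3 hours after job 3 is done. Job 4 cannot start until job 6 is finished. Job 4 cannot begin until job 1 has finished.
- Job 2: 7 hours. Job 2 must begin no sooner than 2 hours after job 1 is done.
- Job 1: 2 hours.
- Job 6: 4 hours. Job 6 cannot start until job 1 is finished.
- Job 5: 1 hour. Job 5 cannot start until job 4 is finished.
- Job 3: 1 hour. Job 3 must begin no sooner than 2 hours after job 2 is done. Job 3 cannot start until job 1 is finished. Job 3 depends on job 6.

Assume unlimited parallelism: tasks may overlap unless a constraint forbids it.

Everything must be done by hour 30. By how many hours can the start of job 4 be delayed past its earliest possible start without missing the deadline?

4

Job 1 can start immediately at hour 0; it finishes at hour 2.
Job 6 waits on job 1 (finishes hour 2), so it starts at hour 2 and finishes at 2 + 4 = hour 6.
Job 2 cannot begin until job 1 (finishes hour 2, plus 2-hour gap → hour 4). It runs from hour 4 to 4 + 7 = hour 11.
Job 3 needs all of job 2 (finishes hour 11, plus 2-hour gap → hour 13); job 1 (finishes hour 2); job 6 (finishes hour 6). That puts its earliest start at hour 13; it finishes at 13 + 1 = hour 14.
For job 4: job 3 (finishes hour 14, plus 3-hour gap → hour 17); job 6 (finishes hour 6); job 1 (finishes hour 2). Taking the maximum gives a start of hour 17, and it finishes at 17 + 8 = hour 25.

Working backward from the deadline:
To finish by hour 30, job 5 (duration 1) must start no later than hour 29.
Job 4 has to be done before job 5 (must start by hour 29). That means finishing by hour 29, i.e. starting by 29 − 8 = hour 21.
So job 4 can start as early as hour 17 and as late as hour 21, giving 21 − 17 = 4 hours of slack.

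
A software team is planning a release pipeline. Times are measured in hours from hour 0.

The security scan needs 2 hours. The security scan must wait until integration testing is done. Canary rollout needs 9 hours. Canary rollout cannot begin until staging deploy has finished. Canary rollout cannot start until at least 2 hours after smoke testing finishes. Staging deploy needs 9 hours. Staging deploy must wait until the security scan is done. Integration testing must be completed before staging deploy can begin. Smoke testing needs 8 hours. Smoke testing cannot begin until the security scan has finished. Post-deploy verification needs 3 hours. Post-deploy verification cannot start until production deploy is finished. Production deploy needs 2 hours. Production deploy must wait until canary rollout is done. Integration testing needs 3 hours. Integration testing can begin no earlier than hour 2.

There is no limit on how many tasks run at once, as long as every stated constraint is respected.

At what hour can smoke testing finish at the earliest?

After its own release at hour 2, integration testing can start at hour 2 and finishes at hour 5.
The security scan waits on integration testing (finishes hour 5), so it starts at hour 5 and finishes at 5 + 2 = hour 7.
Smoke testing cannot begin until the security scan (finishes hour 7). It runs from hour 7 to 7 + 8 = hour 15.

15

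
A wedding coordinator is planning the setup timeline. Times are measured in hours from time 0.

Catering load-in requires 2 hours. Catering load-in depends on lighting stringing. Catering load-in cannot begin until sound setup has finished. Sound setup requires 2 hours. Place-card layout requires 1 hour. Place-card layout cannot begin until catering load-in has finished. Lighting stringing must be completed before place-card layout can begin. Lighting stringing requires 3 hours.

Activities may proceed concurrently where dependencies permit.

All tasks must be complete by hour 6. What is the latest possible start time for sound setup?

1

Place-card layout has no dependents, so it just needs to finish by hour 6. Starting by 6 − 1 = hour 5 achieves that.
Catering load-in feeds into place-card layout (must start by hour 5); so catering load-in must finish by hour 5 and therefore start by hour 3.
Sound setup must finish before catering load-in (must start by hour 3). With a 2-hour duration, sound setup must start by 3 − 2 = hour 1.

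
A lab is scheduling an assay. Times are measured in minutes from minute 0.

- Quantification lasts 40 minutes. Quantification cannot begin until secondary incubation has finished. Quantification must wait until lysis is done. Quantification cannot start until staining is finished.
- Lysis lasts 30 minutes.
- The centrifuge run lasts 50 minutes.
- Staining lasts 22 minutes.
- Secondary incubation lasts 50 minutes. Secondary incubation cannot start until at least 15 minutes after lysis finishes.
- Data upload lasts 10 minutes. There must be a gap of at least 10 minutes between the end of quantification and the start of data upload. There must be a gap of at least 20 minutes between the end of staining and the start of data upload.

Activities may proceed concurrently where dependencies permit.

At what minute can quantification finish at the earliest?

135

Staining can start immediately at minute 0; it finishes at minute 22.
Lysis can start immediately at minute 0; it finishes at minute 30.
After lysis (finishes minute 30, plus 15-minute gap → minute 45), secondary incubation can start at minute 45 and finishes at minute 95.
For quantification: secondary incubation (finishes minute 95); lysis (finishes minute 30); staining (finishes minute 22). Taking the maximum gives a start of minute 95, and it finishes at 95 + 40 = minute 135.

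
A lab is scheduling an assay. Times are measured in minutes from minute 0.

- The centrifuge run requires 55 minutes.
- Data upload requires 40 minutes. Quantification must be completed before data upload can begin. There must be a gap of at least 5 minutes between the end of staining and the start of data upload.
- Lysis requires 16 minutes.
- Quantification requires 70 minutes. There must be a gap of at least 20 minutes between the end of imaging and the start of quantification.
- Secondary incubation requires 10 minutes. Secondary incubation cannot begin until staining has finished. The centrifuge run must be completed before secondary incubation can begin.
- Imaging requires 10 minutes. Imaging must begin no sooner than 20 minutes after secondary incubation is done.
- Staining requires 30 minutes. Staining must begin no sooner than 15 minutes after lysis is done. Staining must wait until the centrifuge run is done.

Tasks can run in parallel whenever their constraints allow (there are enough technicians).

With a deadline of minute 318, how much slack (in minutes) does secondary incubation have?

The centrifuge run can start immediately at minute 0; it finishes at minute 55.
Lysis can start immediately at minute 0; it finishes at minute 16.
Staining needs all of lysis (finishes minute 16, plus 15-minute gap → minute 31); the centrifuge run (finishes minute 55). That puts its earliest start at minute 55; it finishes at 55 + 30 = minute 85.
Secondary incubation needs all of staining (finishes minute 85); the centrifuge run (finishes minute 55). That puts its earliest start at minute 85; it finishes at 85 + 10 = minute 95.

Working backward from the deadline:
Data upload must finish by minute 318; it takes 40 minutes, so it must start by 318 − 40 = minute 278.
Since data upload (must start by minute 278) depends on it, quantification must finish by minute 278. Backing off its 70-minute duration gives a latest start of minute 208.
Imaging must finish before quantification (must start by minute 208, minus 20-minute gap → minute 188). With a 10-minute duration, imaging must start by 188 − 10 = minute 178.
Since imaging (must start by minute 178, minus 20-minute gap → minute 158) depends on it, secondary incubation must finish by minute 158. Backing off its 10-minute duration gives a latest start of minute 148.
So secondary incubation can start as early as minute 85 and as late as minute 148, giving 148 − 85 = 63 minutes of slack.

63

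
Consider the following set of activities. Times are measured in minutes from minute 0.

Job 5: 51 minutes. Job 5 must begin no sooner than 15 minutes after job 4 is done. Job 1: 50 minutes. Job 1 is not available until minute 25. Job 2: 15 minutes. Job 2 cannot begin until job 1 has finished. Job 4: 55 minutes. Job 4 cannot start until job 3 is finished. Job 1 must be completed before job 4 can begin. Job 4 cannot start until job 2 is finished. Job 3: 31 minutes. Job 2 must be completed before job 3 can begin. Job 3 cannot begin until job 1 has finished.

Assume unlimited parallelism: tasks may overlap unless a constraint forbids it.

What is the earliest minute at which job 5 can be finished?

242

Job 1 cannot begin until its own release at minute 25. It runs from minute 25 to 25 + 50 = minute 75.
Job 2 waits on job 1 (finishes minute 75), so it starts at minute 75 and finishes at 75 + 15 = minute 90.
Job 3 cannot start until job 2 (finishes minute 90); job 1 (finishes minute 75). The controlling bound is minute 90, so job 3 finishes at 90 + 31 = minute 121.
For job 4: job 3 (finishes minute 121); job 1 (finishes minute 75); job 2 (finishes minute 90). Taking the maximum gives a start of minute 121, and it finishes at 121 + 55 = minute 176.
After job 4 (finishes minute 176, plus 15-minute gap → minute 191), job 5 can start at minute 191 and finishes at minute 242.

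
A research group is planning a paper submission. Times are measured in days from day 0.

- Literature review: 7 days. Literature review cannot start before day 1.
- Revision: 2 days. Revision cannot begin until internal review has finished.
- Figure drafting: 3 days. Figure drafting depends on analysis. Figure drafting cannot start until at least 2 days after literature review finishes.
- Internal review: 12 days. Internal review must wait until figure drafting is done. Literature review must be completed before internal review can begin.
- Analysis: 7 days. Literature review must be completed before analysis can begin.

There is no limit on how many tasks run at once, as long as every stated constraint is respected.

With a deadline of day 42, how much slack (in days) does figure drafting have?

10

After its own release at day 1, literature review can start at day 1 and finishes at day 8.
Analysis waits on literature review (finishes day 8), so it starts at day 8 and finishes at 8 + 7 = day 15.
Figure drafting cannot start until analysis (finishes day 15); literature review (finishes day 8, plus 2-day gap → day 10). The controlling bound is day 15, so figure drafting finishes at 15 + 3 = day 18.

Working backward from the deadline:
To finish by day 42, revision (duration 2) must start no later than day 40.
Internal review must finish before revision (must start by day 40). With a 12-day duration, internal review must start by 40 − 12 = day 28.
Figure drafting has to be done before internal review (must start by day 28). That means finishing by day 28, i.e. starting by 28 − 3 = day 25.
So figure drafting can start as early as day 15 and as late as day 25, giving 25 − 15 = 10 days of slack.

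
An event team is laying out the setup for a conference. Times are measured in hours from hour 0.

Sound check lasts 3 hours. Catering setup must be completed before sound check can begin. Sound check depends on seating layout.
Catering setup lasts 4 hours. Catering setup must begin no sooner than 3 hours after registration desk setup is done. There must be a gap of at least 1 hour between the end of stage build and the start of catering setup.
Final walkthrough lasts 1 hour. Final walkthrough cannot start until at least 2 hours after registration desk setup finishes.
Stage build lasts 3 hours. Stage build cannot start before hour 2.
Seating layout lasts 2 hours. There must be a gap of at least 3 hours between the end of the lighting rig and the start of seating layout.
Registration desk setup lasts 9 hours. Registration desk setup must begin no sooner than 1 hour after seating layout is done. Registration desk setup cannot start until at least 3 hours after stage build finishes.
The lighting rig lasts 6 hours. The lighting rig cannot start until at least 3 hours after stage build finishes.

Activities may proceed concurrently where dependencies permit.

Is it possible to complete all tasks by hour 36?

After its own release at hour 2, stage build can start at hour 2 and finishes at hour 5.
The lighting rig waits on stage build (finishes hour 5, plus 3-hour gap → hour 8), so it starts at hour 8 and finishes at 8 + 6 = hour 14.
After the lighting rig (finishes hour 14, plus 3-hour gap → hour 17), seating layout can start at hour 17 and finishes at hour 19.
Registration desk setup needs all of seating layout (finishes hour 19, plus 1-hour gap → hour 20); stage build (finishes hour 5, plus 3-hour gap → hour 8). That puts its earliest start at hour 20; it finishes at 20 + 9 = hour 29.
After registration desk setup (finishes hour 29, plus 2-hour gap → hour 31), final walkthrough can start at hour 31 and finishes at hour 32.
Catering setup cannot start until registration desk setup (finishes hour 29, plus 3-hour gap → hour 32); stage build (finishes hour 5, plus 1-hour gap → hour 6). The controlling bound is hour 32, so catering setup finishes at 32 + 4 = hour 36.
Sound check cannot start until catering setup (finishes hour 36); seating layout (finishes hour 19). The controlling bound is hour 36, so sound check finishes at 36 + 3 = hour 39.
The earliest everything can be done is hour 39, which is after the deadline of 36, so it is not possible.

No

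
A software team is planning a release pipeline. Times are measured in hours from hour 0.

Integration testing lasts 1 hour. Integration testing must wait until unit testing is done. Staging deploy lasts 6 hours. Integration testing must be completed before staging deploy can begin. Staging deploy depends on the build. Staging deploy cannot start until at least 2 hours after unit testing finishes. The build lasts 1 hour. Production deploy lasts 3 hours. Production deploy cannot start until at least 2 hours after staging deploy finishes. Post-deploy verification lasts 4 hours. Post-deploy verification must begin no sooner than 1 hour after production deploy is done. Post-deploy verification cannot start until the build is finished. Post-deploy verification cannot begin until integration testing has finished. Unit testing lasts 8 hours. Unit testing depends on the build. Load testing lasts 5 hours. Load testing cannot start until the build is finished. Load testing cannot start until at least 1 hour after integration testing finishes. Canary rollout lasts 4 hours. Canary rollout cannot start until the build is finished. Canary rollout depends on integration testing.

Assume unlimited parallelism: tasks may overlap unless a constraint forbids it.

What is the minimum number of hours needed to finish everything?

27

The build can start immediately at hour 0; it finishes at hour 1.
Unit testing waits on the build (finishes hour 1), so it starts at hour 1 and finishes at 1 + 8 = hour 9.
After unit testing (finishes hour 9), integration testing can start at hour 9 and finishes at hour 10.
For load testing: the build (finishes hour 1); integration testing (finishes hour 10, plus 1-hour gap → hour 11). Taking the maximum gives a start of hour 11, and it finishes at 11 + 5 = hour 16.
Canary rollout needs all of the build (finishes hour 1); integration testing (finishes hour 10). That puts its earliest start at hour 10; it finishes at 10 + 4 = hour 14.
Staging deploy has to wait for integration testing (finishes hour 10); the build (finishes hour 1); unit testing (finishes hour 9, plus 2-hour gap → hour 11). The latest of these is hour 11, so staging deploy runs hour 11 to 11 + 6 = hour 17.
Production deploy waits on staging deploy (finishes hour 17, plus 2-hour gap → hour 19), so it starts at hour 19 and finishes at 19 + 3 = hour 22.
Post-deploy verification cannot start until production deploy (finishes hour 22, plus 1-hour gap → hour 23); the build (finishes hour 1); integration testing (finishes hour 10). The controlling bound is hour 23, so post-deploy verification finishes at 23 + 4 = hour 27.
All tasks are finished once the last one completes. Finish times: The build at 1, Unit testing at 9, Integration testing at 10, Staging deploy at 17, Canary rollout at 14, Load testing at 16, Production deploy at 22, Post-deploy verification at 27. The latest is hour 27.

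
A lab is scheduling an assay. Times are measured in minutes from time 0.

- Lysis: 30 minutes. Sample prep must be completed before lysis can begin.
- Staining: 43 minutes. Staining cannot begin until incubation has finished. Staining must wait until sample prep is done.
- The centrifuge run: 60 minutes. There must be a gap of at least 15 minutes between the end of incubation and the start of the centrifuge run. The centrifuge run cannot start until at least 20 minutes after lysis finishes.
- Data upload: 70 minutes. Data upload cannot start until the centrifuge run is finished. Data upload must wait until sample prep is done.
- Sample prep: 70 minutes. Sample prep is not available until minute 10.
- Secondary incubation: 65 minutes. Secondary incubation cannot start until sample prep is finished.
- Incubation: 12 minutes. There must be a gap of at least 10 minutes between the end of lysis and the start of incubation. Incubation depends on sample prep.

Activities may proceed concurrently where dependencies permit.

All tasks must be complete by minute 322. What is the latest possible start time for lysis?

125

Nothing follows data upload; the deadline of minute 322 is its only limit. It must start by 322 − 70 = minute 252.
Since data upload (must start by minute 252) depends on it, the centrifuge run must finish by minute 252. Backing off its 60-minute duration gives a latest start of minute 192.
Nothing follows staining; the deadline of minute 322 is its only limit. It must start by 322 − 43 = minute 279.
Incubation feeds the centrifuge run (must start by minute 192, minus 15-minute gap → minute 177); staining (must start by minute 279). Taking the minimum, incubation must finish by minute 177 and start by 177 − 12 = minute 165.
For lysis: incubation (must start by minute 165, minus 10-minute gap → minute 155); the centrifuge run (must start by minute 192, minus 20-minute gap → minute 172). The most restrictive is minute 155; with a 30-minute duration, lysis must start by minute 125.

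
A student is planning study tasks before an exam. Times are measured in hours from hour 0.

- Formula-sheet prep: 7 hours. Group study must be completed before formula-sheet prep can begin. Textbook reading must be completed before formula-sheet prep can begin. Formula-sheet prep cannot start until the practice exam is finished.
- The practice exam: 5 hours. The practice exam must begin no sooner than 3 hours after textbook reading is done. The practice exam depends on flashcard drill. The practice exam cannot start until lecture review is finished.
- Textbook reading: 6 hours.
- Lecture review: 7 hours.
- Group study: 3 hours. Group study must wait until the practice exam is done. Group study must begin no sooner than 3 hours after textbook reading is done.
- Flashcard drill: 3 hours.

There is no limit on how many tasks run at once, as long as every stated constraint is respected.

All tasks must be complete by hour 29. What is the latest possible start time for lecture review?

7

To finish by hour 29, formula-sheet prep (duration 7) must start no later than hour 22.
Since formula-sheet prep (must start by hour 22) depends on it, group study must finish by hour 22. Backing off its 3-hour duration gives a latest start of hour 19.
The practice exam must finish in time for group study (must start by hour 19); formula-sheet prep (must start by hour 22). The tightest is hour 19, so the practice exam must start by 19 − 5 = hour 14.
Lecture review feeds into the practice exam (must start by hour 14); so lecture review must finish by hour 14 and therefore start by hour 7.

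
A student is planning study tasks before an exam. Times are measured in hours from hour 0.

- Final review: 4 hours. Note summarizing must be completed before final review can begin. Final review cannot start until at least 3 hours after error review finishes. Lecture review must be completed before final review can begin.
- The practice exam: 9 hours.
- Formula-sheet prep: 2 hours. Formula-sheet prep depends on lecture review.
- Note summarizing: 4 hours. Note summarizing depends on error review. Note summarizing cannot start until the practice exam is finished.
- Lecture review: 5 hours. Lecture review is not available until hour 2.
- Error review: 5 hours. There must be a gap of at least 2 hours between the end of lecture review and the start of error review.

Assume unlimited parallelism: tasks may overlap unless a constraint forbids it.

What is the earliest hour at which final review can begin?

The practice exam can start immediately at hour 0; it finishes at hour 9.
Lecture review waits on its own release at hour 2, so it starts at hour 2 and finishes at 2 + 5 = hour 7.
After lecture review (finishes hour 7, plus 2-hour gap → hour 9), error review can start at hour 9 and finishes at hour 14.
Note summarizing needs all of error review (finishes hour 14); the practice exam (finishes hour 9). That puts its earliest start at hour 14; it finishes at 14 + 4 = hour 18.
Final review waits on note summarizing (finishes hour 18); error review (finishes hour 14, plus 3-hour gap → hour 17); lecture review (finishes hour 7). The latest of these is hour 18, which is the earliest final review can start.

18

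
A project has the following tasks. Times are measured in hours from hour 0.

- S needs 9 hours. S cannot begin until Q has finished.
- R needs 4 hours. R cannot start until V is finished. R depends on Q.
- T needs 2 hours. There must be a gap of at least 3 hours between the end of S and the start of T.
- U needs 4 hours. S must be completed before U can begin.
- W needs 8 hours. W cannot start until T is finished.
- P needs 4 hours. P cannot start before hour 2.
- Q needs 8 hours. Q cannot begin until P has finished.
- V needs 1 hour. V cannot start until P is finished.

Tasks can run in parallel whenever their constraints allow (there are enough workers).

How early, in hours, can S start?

After its own release at hour 2, P can start at hour 2 and finishes at hour 6.
Q waits on P (finishes hour 6), so it starts at hour 6 and finishes at 6 + 8 = hour 14.
S waits on Q (finishes hour 14), so the earliest it can start is hour 14.

14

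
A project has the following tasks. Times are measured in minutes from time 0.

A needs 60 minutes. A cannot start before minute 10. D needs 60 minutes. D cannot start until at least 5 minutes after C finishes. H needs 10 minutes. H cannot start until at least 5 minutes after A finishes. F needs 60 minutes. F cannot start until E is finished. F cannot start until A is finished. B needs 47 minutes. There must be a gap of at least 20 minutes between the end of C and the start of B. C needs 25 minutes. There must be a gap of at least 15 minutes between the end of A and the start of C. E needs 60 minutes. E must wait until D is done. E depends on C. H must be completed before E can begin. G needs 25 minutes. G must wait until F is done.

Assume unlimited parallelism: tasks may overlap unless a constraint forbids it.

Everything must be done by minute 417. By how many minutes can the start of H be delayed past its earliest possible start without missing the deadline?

A waits on its own release at minute 10, so it starts at minute 10 and finishes at 10 + 60 = minute 70.
H cannot begin until A (finishes minute 70, plus 5-minute gap → minute 75). It runs from minute 75 to 75 + 10 = minute 85.

Working backward from the deadline:
To finish by minute 417, G (duration 25) must start no later than minute 392.
F feeds into G (must start by minute 392); so F must finish by minute 392 and therefore start by minute 332.
Since F (must start by minute 332) depends on it, E must finish by minute 332. Backing off its 60-minute duration gives a latest start of minute 272.
H must finish before E (must start by minute 272). With a 10-minute duration, H must start by 272 − 10 = minute 262.
So H can start as early as minute 75 and as late as minute 262, giving 262 − 75 = 187 minutes of slack.

187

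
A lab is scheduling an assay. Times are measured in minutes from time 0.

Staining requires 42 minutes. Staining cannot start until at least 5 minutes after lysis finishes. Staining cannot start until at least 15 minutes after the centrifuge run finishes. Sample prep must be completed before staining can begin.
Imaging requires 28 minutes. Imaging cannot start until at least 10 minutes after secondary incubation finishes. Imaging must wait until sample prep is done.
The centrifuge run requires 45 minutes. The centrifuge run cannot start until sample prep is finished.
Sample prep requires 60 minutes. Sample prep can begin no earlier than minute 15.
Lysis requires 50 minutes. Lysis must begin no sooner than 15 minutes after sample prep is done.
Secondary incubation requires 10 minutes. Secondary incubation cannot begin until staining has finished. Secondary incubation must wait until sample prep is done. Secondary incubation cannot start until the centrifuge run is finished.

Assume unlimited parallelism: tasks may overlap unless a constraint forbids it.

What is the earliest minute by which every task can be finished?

235

Sample prep cannot begin until its own release at minute 15. It runs from minute 15 to 15 + 60 = minute 75.
The centrifuge run waits on sample prep (finishes minute 75), so it starts at minute 75 and finishes at 75 + 45 = minute 120.
After sample prep (finishes minute 75, plus 15-minute gap → minute 90), lysis can start at minute 90 and finishes at minute 140.
Staining cannot start until lysis (finishes minute 140, plus 5-minute gap → minute 145); the centrifuge run (finishes minute 120, plus 15-minute gap → minute 135); sample prep (finishes minute 75). The controlling bound is minute 145, so staining finishes at 145 + 42 = minute 187.
Secondary incubation needs all of staining (finishes minute 187); sample prep (finishes minute 75); the centrifuge run (finishes minute 120). That puts its earliest start at minute 187; it finishes at 187 + 10 = minute 197.
Imaging has to wait for secondary incubation (finishes minute 197, plus 10-minute gap → minute 207); sample prep (finishes minute 75). The latest of these is minute 207, so imaging runs minute 207 to 207 + 28 = minute 235.
All tasks are finished once the last one completes. Finish times: Sample prep at 75, Lysis at 140, The centrifuge run at 120, Staining at 187, Secondary incubation at 197, Imaging at 235. The latest is minute 235.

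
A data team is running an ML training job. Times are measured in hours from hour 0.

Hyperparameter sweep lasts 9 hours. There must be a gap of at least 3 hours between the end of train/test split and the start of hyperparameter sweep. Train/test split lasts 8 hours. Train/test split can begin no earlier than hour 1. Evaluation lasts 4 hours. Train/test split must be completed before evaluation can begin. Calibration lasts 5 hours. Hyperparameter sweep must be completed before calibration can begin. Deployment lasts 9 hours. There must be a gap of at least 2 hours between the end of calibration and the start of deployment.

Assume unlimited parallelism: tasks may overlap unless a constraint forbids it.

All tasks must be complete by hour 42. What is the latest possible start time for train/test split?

Deployment must finish by hour 42; it takes 9 hours, so it must start by 42 − 9 = hour 33.
Calibration feeds into deployment (must start by hour 33, minus 2-hour gap → hour 31); so calibration must finish by hour 31 and therefore start by hour 26.
Hyperparameter sweep has to be done before calibration (must start by hour 26). That means finishing by hour 26, i.e. starting by 26 − 9 = hour 17.
Evaluation has no dependents, so it just needs to finish by hour 42. Starting by 42 − 4 = hour 38 achieves that.
Train/test split feeds hyperparameter sweep (must start by hour 17, minus 3-hour gap → hour 14); evaluation (must start by hour 38). Taking the minimum, train/test split must finish by hour 14 and start by 14 − 8 = hour 6.

6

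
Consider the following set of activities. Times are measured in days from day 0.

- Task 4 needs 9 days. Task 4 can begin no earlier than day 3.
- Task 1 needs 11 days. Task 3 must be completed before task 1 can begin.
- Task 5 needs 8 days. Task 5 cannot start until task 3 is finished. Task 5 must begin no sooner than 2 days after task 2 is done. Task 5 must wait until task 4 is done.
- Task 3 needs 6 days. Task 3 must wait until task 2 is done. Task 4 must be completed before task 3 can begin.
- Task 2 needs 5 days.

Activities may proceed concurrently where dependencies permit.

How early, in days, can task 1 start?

18

Task 4 cannot begin until its own release at day 3. It runs from day 3 to 3 + 9 = day 12.
Task 2 can start immediately at day 0; it finishes at day 5.
Task 3 has to wait for task 2 (finishes day 5); task 4 (finishes day 12). The latest of these is day 12, so task 3 runs day 12 to 12 + 6 = day 18.
Task 1 waits on task 3 (finishes day 18), so the earliest it can start is day 18.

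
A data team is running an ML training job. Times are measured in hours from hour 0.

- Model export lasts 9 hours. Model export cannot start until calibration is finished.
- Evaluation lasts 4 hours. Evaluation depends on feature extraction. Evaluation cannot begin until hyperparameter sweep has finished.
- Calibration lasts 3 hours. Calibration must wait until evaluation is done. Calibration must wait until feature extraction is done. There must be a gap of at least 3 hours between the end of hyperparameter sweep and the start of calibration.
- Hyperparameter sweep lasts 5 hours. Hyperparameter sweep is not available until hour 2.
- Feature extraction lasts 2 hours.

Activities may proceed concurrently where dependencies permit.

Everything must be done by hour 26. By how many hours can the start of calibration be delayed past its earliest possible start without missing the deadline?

3

Hyperparameter sweep waits on its own release at hour 2, so it starts at hour 2 and finishes at 2 + 5 = hour 7.
Nothing blocks feature extraction, so it runs from hour 0 to hour 2.
Evaluation cannot start until feature extraction (finishes hour 2); hyperparameter sweep (finishes hour 7). The controlling bound is hour 7, so evaluation finishes at 7 + 4 = hour 11.
Calibration cannot start until evaluation (finishes hour 11); feature extraction (finishes hour 2); hyperparameter sweep (finishes hour 7, plus 3-hour gap → hour 10). The controlling bound is hour 11, so calibration finishes at 11 + 3 = hour 14.

Working backward from the deadline:
Model export has no dependents, so it just needs to finish by hour 26. Starting by 26 − 9 = hour 17 achieves that.
Calibration must finish before model export (must start by hour 17). With a 3-hour duration, calibration must start by 17 − 3 = hour 14.
So calibration can start as early as hour 11 and as late as hour 14, giving 14 − 11 = 3 hours of slack.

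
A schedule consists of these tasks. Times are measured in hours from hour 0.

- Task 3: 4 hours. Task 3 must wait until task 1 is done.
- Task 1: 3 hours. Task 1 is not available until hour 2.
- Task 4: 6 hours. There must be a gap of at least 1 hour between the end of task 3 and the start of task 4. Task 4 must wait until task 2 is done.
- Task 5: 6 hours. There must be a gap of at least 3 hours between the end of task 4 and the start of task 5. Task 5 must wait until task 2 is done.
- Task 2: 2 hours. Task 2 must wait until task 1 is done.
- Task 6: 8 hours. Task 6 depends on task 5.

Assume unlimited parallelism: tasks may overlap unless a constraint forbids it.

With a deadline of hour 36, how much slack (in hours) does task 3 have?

Task 1 waits on its own release at hour 2, so it starts at hour 2 and finishes at 2 + 3 = hour 5.
Task 3 waits on task 1 (finishes hour 5), so it starts at hour 5 and finishes at 5 + 4 = hour 9.

Working backward from the deadline:
Nothing follows task 6; the deadline of hour 36 is its only limit. It must start by 36 − 8 = hour 28.
Task 5 has to be done before task 6 (must start by hour 28). That means finishing by hour 28, i.e. starting by 28 − 6 = hour 22.
Since task 5 (must start by hour 22, minus 3-hour gap → hour 19) depends on it, task 4 must finish by hour 19. Backing off its 6-hour duration gives a latest start of hour 13.
Task 3 has to be done before task 4 (must start by hour 13, minus 1-hour gap → hour 12). That means finishing by hour 12, i.e. starting by 12 − 4 = hour 8.
So task 3 can start as early as hour 5 and as late as hour 8, giving 8 − 5 = 3 hours of slack.

3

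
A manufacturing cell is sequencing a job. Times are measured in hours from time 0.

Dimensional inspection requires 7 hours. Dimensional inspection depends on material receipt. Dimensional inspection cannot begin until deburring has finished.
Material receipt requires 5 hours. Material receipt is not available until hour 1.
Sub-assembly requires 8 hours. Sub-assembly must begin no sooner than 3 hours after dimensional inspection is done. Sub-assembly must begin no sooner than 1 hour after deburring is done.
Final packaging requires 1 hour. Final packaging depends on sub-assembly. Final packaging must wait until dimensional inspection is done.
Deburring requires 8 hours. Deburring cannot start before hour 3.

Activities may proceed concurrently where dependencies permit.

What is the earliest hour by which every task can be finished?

Deburring cannot begin until its own release at hour 3. It runs from hour 3 to 3 + 8 = hour 11.
Material receipt cannot begin until its own release at hour 1. It runs from hour 1 to 1 + 5 = hour 6.
Dimensional inspection cannot start until material receipt (finishes hour 6); deburring (finishes hour 11). The controlling bound is hour 11, so dimensional inspection finishes at 11 + 7 = hour 18.
Sub-assembly has to wait for dimensional inspection (finishes hour 18, plus 3-hour gap → hour 21); deburring (finishes hour 11, plus 1-hour gap → hour 12). The latest of these is hour 21, so sub-assembly runs hour 21 to 21 + 8 = hour 29.
Final packaging cannot start until sub-assembly (finishes hour 29); dimensional inspection (finishes hour 18). The controlling bound is hour 29, so final packaging finishes at 29 + 1 = hour 30.
All tasks are finished once the last one completes. Finish times: Material receipt at 6, Deburring at 11, Dimensional inspection at 18, Sub-assembly at 29, Final packaging at 30. The latest is hour 30.

30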